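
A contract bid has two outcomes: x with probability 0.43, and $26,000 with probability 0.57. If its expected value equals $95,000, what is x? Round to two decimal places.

x = $186,465.12

0.43·x + 0.57·26000 = 95000
0.43·x = 95000 − 14820 = 80180
x = 80180 / 0.43 = 186465.1163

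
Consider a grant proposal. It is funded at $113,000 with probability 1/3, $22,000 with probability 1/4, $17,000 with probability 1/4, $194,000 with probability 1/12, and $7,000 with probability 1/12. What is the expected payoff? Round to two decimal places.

$64,166.67

EV = 1/3 × 113000 + 1/4 × 22000 + 1/4 × 17000 + 1/12 × 194000 + 1/12 × 7000 = 37666.6667 + 5500 + 4250 + 16166.6667 + 583.3333 = 64166.6667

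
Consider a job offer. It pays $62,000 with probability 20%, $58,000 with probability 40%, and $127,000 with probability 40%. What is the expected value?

$86,400

EV = 0.2 × 62000 + 0.4 × 58000 + 0.4 × 127000 = 12400 + 23200 + 50800 = 86400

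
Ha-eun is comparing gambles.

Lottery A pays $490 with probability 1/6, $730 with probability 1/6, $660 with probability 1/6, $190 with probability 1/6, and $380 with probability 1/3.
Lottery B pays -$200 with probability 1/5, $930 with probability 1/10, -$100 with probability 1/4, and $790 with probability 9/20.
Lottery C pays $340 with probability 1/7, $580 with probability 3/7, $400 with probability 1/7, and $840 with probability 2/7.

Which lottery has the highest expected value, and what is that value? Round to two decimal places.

Lottery A = 1/6 × 490 + 1/6 × 730 + 1/6 × 660 + 1/6 × 190 + 1/3 × 380 = 81.6667 + 121.6667 + 110 + 31.6667 + 126.6667 = 471.6667
Lottery B = 1/5 × (-200) + 1/10 × 930 + 1/4 × (-100) + 9/20 × 790 = -40 + 93 − 25 + 355.5 = 383.5
Lottery C = 1/7 × 340 + 3/7 × 580 + 1/7 × 400 + 2/7 × 840 = 48.5714 + 248.5714 + 57.1429 + 240 = 594.2857

Lottery C ($594.29)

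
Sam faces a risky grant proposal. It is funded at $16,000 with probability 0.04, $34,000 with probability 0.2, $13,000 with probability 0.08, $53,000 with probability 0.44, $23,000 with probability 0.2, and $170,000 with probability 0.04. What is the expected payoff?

$43,200

EV = 0.04 × 16000 + 0.2 × 34000 + 0.08 × 13000 + 0.44 × 53000 + 0.2 × 23000 + 0.04 × 170000 = 640 + 6800 + 1040 + 23320 + 4600 + 6800 = 43200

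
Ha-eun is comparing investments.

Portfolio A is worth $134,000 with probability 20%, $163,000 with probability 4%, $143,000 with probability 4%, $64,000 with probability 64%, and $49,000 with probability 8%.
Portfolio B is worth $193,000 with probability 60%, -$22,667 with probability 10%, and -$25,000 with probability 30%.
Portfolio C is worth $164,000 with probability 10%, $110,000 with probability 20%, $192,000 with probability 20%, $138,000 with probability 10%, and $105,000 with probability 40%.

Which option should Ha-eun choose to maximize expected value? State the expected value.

Portfolio C ($132,600)

Portfolio A = 0.2 × 134000 + 0.04 × 163000 + 0.04 × 143000 + 0.64 × 64000 + 0.08 × 49000 = 26800 + 6520 + 5720 + 40960 + 3920 = 83920
Portfolio B = 0.6 × 193000 + 0.1 × (-22667) + 0.3 × (-25000) = 115800 − 2266.7 − 7500 = 106033.3
Portfolio C = 0.1 × 164000 + 0.2 × 110000 + 0.2 × 192000 + 0.1 × 138000 + 0.4 × 105000 = 16400 + 22000 + 38400 + 13800 + 42000 = 132600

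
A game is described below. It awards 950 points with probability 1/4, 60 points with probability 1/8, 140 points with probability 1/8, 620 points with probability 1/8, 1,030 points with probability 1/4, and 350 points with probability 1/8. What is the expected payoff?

EV = 1/4 × 950 + 1/8 × 60 + 1/8 × 140 + 1/8 × 620 + 1/4 × 1030 + 1/8 × 350 = 237.5 + 7.5 + 17.5 + 77.5 + 257.5 + 43.75 = 641.25

641.25 points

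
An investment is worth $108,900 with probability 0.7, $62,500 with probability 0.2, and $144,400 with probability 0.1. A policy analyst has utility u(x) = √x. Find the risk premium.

E[u] = 0.7·√108900 + 0.2·√62500 + 0.1·√144400 = 0.7·330 + 0.2·250 + 0.1·380 = 319
CE = (319)² = 101761
Risk premium = EV − CE = 103170 − 101761 = 1409

$1,409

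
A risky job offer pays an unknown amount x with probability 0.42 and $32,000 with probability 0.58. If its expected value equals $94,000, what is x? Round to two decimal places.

0.42·x + 0.58·32000 = 94000
0.42·x = 94000 − 18560 = 75440
x = 75440 / 0.42 = 179619.0476

x = $179,619.05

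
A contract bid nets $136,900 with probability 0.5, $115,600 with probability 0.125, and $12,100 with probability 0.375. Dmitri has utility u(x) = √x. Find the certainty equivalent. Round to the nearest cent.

$72,226.56

E[u] = 0.5·√136900 + 0.125·√115600 + 0.375·√12100 = 0.5·370 + 0.125·340 + 0.375·110 = 268.75
CE = (268.75)² = 72226.5625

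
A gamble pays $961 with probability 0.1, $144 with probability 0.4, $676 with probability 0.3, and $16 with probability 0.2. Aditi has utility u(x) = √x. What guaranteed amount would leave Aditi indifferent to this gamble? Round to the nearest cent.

E[u] = 0.1·√961 + 0.4·√144 + 0.3·√676 + 0.2·√16 = 0.1·31 + 0.4·12 + 0.3·26 + 0.2·4 = 16.5
CE = (16.5)² = 272.25

$272.25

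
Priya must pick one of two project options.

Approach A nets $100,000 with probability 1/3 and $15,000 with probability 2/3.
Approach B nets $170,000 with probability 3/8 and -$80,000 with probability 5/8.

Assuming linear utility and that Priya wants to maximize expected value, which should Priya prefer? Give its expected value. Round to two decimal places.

Approach A ($43,333.33)

Approach A = 1/3 × 100000 + 2/3 × 15000 = 33333.3333 + 10000 = 43333.3333
Approach B = 3/8 × 170000 + 5/8 × (-80000) = 63750 − 50000 = 13750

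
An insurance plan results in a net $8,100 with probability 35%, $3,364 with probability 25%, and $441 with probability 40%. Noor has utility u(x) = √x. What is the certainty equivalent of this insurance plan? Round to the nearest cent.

E[u] = 0.35·√8100 + 0.25·√3364 + 0.4·√441 = 0.35·90 + 0.25·58 + 0.4·21 = 54.4
CE = (54.4)² = 2959.36

$2,959.36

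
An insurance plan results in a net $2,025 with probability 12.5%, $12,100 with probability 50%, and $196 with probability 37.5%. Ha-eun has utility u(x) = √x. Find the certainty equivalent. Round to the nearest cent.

$4,339.52

E[u] = 0.125·√2025 + 0.5·√12100 + 0.375·√196 = 0.125·45 + 0.5·110 + 0.375·14 = 65.875
CE = (65.875)² = 4339.515625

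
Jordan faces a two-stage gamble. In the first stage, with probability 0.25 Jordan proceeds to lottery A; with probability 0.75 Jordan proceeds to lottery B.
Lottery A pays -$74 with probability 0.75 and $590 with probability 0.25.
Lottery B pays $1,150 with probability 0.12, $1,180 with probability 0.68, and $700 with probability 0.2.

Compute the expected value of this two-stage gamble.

EV(A) = 0.75 × (-74) + 0.25 × 590 = -55.5 + 147.5 = 92
EV(B) = 0.12 × 1150 + 0.68 × 1180 + 0.2 × 700 = 138 + 802.4 + 140 = 1080.4
Overall = 0.25 × 92 + 0.75 × 1080.4 = 23 + 810.3 = 833.3

$833.30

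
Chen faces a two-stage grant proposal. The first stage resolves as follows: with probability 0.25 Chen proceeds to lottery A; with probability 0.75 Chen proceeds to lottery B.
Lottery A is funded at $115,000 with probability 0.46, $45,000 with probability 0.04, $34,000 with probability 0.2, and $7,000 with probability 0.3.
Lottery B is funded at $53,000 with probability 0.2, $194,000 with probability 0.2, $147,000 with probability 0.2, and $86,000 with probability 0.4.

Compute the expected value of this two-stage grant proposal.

$100,800

EV(A) = 0.46 × 115000 + 0.04 × 45000 + 0.2 × 34000 + 0.3 × 7000 = 52900 + 1800 + 6800 + 2100 = 63600
EV(B) = 0.2 × 53000 + 0.2 × 194000 + 0.2 × 147000 + 0.4 × 86000 = 10600 + 38800 + 29400 + 34400 = 113200
Overall = 0.25 × 63600 + 0.75 × 113200 = 15900 + 84900 = 100800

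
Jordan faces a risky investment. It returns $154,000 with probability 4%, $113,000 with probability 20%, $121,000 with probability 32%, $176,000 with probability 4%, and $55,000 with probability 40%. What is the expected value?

EV = 0.04 × 154000 + 0.2 × 113000 + 0.32 × 121000 + 0.04 × 176000 + 0.4 × 55000 = 6160 + 22600 + 38720 + 7040 + 22000 = 96520

$96,520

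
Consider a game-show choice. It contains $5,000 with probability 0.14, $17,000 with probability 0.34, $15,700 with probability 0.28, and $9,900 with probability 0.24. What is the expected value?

EV = 0.14 × 5000 + 0.34 × 17000 + 0.28 × 15700 + 0.24 × 9900 = 700 + 5780 + 4396 + 2376 = 13252

$13,252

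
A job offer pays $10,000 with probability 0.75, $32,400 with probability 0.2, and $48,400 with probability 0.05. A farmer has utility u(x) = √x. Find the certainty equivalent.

E[u] = 0.75·√10000 + 0.2·√32400 + 0.05·√48400 = 0.75·100 + 0.2·180 + 0.05·220 = 122
CE = (122)² = 14884

$14,884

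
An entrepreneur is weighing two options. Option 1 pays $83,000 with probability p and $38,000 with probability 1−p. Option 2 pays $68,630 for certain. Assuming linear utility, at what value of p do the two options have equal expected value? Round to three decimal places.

p·83000 + (1−p)·38000 = 68630
45000p + 38000 = 68630
p = (68630 − 38000) / 45000

p = 0.681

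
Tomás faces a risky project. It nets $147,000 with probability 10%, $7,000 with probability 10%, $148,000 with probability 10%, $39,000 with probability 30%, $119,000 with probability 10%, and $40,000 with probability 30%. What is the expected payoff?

EV = 0.1 × 147000 + 0.1 × 7000 + 0.1 × 148000 + 0.3 × 39000 + 0.1 × 119000 + 0.3 × 40000 = 14700 + 700 + 14800 + 11700 + 11900 + 12000 = 65800

$65,800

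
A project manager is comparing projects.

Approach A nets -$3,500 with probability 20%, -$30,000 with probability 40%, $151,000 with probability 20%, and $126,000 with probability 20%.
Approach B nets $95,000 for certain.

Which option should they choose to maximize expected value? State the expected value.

Approach A = 0.2 × (-3500) + 0.4 × (-30000) + 0.2 × 151000 + 0.2 × 126000 = -700 − 12000 + 30200 + 25200 = 42700
Approach B: 95000 (certain)

Approach B ($95,000)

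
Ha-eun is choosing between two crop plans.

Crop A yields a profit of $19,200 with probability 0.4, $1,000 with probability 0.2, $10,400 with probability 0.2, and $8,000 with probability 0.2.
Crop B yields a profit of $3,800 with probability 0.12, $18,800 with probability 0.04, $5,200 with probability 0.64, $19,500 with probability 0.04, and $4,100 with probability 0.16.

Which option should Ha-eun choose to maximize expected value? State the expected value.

Crop A = 0.4 × 19200 + 0.2 × 1000 + 0.2 × 10400 + 0.2 × 8000 = 7680 + 200 + 2080 + 1600 = 11560
Crop B = 0.12 × 3800 + 0.04 × 18800 + 0.64 × 5200 + 0.04 × 19500 + 0.16 × 4100 = 456 + 752 + 3328 + 780 + 656 = 5972

Crop A ($11,560)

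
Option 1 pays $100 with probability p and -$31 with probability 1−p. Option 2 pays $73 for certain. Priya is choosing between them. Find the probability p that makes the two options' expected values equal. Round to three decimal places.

p·100 + (1−p)·(-31) = 73
131p − 31 = 73
p = (73 + 31) / 131

p = 0.794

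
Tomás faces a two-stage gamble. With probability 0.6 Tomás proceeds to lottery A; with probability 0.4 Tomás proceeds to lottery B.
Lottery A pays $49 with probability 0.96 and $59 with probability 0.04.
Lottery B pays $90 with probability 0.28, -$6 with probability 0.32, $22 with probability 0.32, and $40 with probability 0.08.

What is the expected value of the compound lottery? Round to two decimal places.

$43.05

EV(A) = 0.96 × 49 + 0.04 × 59 = 47.04 + 2.36 = 49.4
EV(B) = 0.28 × 90 + 0.32 × (-6) + 0.32 × 22 + 0.08 × 40 = 25.2 − 1.92 + 7.04 + 3.2 = 33.52
Overall = 0.6 × 49.4 + 0.4 × 33.52 = 29.64 + 13.408 = 43.048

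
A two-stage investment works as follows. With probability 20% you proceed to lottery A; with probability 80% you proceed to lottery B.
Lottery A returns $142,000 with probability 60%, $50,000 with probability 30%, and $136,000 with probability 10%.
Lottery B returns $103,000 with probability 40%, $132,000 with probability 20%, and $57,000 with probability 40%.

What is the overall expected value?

$95,080

EV(A) = 0.6 × 142000 + 0.3 × 50000 + 0.1 × 136000 = 85200 + 15000 + 13600 = 113800
EV(B) = 0.4 × 103000 + 0.2 × 132000 + 0.4 × 57000 = 41200 + 26400 + 22800 = 90400
Overall = 0.2 × 113800 + 0.8 × 90400 = 22760 + 72320 = 95080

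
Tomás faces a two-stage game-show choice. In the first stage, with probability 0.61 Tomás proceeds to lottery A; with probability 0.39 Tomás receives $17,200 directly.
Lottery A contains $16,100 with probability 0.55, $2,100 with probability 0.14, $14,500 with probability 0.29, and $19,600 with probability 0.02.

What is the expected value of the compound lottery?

EV(A) = 0.55 × 16100 + 0.14 × 2100 + 0.29 × 14500 + 0.02 × 19600 = 8855 + 294 + 4205 + 392 = 13746
Branch B: 17200 (certain)
Overall = 0.61 × 13746 + 0.39 × 17200 = 8385.06 + 6708 = 15093.06

$15,093.06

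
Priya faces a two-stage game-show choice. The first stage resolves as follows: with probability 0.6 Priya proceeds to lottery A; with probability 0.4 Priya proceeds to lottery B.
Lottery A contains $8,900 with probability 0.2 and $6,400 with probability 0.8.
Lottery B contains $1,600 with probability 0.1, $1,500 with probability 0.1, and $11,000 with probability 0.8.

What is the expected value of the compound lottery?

EV(A) = 0.2 × 8900 + 0.8 × 6400 = 1780 + 5120 = 6900
EV(B) = 0.1 × 1600 + 0.1 × 1500 + 0.8 × 11000 = 160 + 150 + 8800 = 9110
Overall = 0.6 × 6900 + 0.4 × 9110 = 4140 + 3644 = 7784

$7,784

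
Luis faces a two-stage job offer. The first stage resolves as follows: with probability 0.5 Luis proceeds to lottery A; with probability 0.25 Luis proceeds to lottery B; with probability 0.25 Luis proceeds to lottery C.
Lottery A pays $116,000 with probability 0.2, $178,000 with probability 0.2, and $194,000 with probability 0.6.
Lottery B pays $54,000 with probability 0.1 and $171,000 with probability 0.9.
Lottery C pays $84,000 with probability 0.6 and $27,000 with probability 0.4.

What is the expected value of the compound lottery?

$142,725

EV(A) = 0.2 × 116000 + 0.2 × 178000 + 0.6 × 194000 = 23200 + 35600 + 116400 = 175200
EV(B) = 0.1 × 54000 + 0.9 × 171000 = 5400 + 153900 = 159300
EV(C) = 0.6 × 84000 + 0.4 × 27000 = 50400 + 10800 = 61200
Overall = 0.5 × 175200 + 0.25 × 159300 + 0.25 × 61200 = 87600 + 39825 + 15300 = 142725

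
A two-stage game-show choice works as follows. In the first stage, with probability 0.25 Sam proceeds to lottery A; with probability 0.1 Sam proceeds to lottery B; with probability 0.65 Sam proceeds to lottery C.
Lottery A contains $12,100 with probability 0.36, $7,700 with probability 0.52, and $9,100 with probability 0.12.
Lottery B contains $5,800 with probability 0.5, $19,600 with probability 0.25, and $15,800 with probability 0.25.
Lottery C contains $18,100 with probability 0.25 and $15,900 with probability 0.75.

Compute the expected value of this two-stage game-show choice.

$14,230.50

EV(A) = 0.36 × 12100 + 0.52 × 7700 + 0.12 × 9100 = 4356 + 4004 + 1092 = 9452
EV(B) = 0.5 × 5800 + 0.25 × 19600 + 0.25 × 15800 = 2900 + 4900 + 3950 = 11750
EV(C) = 0.25 × 18100 + 0.75 × 15900 = 4525 + 11925 = 16450
Overall = 0.25 × 9452 + 0.1 × 11750 + 0.65 × 16450 = 2363 + 1175 + 10692.5 = 14230.5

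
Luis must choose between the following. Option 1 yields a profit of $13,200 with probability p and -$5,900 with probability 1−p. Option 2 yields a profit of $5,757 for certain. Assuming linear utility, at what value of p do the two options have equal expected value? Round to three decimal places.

p·13200 + (1−p)·(-5900) = 5757
19100p − 5900 = 5757
p = (5757 + 5900) / 19100

p = 0.610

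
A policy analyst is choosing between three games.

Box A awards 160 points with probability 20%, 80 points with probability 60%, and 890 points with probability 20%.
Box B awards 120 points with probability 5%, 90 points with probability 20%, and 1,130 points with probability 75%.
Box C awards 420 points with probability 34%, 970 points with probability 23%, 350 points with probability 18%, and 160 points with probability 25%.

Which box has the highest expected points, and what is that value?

Box A = 0.2 × 160 + 0.6 × 80 + 0.2 × 890 = 32 + 48 + 178 = 258
Box B = 0.05 × 120 + 0.2 × 90 + 0.75 × 1130 = 6 + 18 + 847.5 = 871.5
Box C = 0.34 × 420 + 0.23 × 970 + 0.18 × 350 + 0.25 × 160 = 142.8 + 223.1 + 63 + 40 = 468.9

Box B (871.5 points)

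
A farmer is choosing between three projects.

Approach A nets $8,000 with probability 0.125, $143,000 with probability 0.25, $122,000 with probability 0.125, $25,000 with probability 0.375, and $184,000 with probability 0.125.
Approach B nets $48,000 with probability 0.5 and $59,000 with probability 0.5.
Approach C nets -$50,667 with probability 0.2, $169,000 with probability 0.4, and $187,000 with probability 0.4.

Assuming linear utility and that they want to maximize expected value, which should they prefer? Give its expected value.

Approach C ($132,266.60)

Approach A = 0.125 × 8000 + 0.25 × 143000 + 0.125 × 122000 + 0.375 × 25000 + 0.125 × 184000 = 1000 + 35750 + 15250 + 9375 + 23000 = 84375
Approach B = 0.5 × 48000 + 0.5 × 59000 = 24000 + 29500 = 53500
Approach C = 0.2 × (-50667) + 0.4 × 169000 + 0.4 × 187000 = -10133.4 + 67600 + 74800 = 132266.6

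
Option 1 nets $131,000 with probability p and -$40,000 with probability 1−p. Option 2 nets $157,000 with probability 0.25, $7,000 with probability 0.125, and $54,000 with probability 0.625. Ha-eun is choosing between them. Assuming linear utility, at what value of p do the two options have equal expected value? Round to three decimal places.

EV(Option 2) = 0.25 × 157000 + 0.125 × 7000 + 0.625 × 54000 = 39250 + 875 + 33750 = 73875
p·131000 + (1−p)·(-40000) = 73875
171000p − 40000 = 73875
p = (73875 + 40000) / 171000

p = 0.666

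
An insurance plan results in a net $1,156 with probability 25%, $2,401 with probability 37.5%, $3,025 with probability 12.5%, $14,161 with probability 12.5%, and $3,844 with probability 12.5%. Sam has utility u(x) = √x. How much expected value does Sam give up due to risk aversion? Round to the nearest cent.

E[u] = 0.25·√1156 + 0.375·√2401 + 0.125·√3025 + 0.125·√14161 + 0.125·√3844 = 0.25·34 + 0.375·49 + 0.125·55 + 0.125·119 + 0.125·62 = 56.375
CE = (56.375)² = 3178.140625
Risk premium = EV − CE = 3818.125 − 3178.140625 = 639.984375

$639.98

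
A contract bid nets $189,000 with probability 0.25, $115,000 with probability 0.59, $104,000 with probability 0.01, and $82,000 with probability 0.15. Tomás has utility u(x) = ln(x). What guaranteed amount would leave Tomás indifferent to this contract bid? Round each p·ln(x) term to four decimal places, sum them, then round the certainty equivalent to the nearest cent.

E[u] = 0.25·ln(189000) + 0.59·ln(115000) + 0.01·ln(104000) + 0.15·ln(82000) = 3.0374 + 6.8751 + 0.1155 + 1.6972 = 11.7252
CE = e^11.7252 ≈ 123648.73

$123,648.73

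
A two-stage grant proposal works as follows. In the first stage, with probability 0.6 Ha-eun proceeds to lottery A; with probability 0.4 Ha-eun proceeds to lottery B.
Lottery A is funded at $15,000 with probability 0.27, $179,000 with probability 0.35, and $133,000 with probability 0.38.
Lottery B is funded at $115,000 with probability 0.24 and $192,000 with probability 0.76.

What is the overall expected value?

$139,752

EV(A) = 0.27 × 15000 + 0.35 × 179000 + 0.38 × 133000 = 4050 + 62650 + 50540 = 117240
EV(B) = 0.24 × 115000 + 0.76 × 192000 = 27600 + 145920 = 173520
Overall = 0.6 × 117240 + 0.4 × 173520 = 70344 + 69408 = 139752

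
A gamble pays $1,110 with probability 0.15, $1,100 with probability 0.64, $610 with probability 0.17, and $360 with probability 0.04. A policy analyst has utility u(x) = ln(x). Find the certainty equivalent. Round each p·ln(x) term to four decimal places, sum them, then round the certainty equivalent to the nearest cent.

$952.89

E[u] = 0.15·ln(1110) + 0.64·ln(1100) + 0.17·ln(610) + 0.04·ln(360) = 1.0518 + 4.4820 + 1.0903 + 0.2354 = 6.8595
CE = e^6.8595 ≈ 952.89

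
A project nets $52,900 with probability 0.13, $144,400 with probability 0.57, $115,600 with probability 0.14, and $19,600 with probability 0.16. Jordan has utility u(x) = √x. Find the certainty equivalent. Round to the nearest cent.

E[u] = 0.13·√52900 + 0.57·√144400 + 0.14·√115600 + 0.16·√19600 = 0.13·230 + 0.57·380 + 0.14·340 + 0.16·140 = 316.5
CE = (316.5)² = 100172.25

$100,172.25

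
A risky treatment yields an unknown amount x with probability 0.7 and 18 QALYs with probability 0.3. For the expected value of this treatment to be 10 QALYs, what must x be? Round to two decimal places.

0.7·x + 0.3·18 = 10
0.7·x = 10 − 5.4 = 4.6
x = 4.6 / 0.7 = 6.5714

x = 6.57 QALYs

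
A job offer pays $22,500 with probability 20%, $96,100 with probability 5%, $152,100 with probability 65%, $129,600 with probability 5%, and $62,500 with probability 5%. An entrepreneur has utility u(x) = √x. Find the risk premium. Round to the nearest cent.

E[u] = 0.2·√22500 + 0.05·√96100 + 0.65·√152100 + 0.05·√129600 + 0.05·√62500 = 0.2·150 + 0.05·310 + 0.65·390 + 0.05·360 + 0.05·250 = 329.5
CE = (329.5)² = 108570.25
Risk premium = EV − CE = 117775 − 108570.25 = 9204.75

$9,204.75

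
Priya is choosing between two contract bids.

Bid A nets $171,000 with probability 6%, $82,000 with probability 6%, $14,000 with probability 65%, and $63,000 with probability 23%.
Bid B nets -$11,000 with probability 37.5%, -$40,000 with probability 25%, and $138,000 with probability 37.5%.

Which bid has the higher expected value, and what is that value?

Bid A ($38,770)

Bid A = 0.06 × 171000 + 0.06 × 82000 + 0.65 × 14000 + 0.23 × 63000 = 10260 + 4920 + 9100 + 14490 = 38770
Bid B = 0.375 × (-11000) + 0.25 × (-40000) + 0.375 × 138000 = -4125 − 10000 + 51750 = 37625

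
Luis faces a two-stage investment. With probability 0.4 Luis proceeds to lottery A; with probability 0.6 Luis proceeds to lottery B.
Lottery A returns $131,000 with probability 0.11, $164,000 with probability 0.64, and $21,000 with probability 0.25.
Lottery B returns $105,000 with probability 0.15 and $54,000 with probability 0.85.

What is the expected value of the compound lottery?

$86,838

EV(A) = 0.11 × 131000 + 0.64 × 164000 + 0.25 × 21000 = 14410 + 104960 + 5250 = 124620
EV(B) = 0.15 × 105000 + 0.85 × 54000 = 15750 + 45900 = 61650
Overall = 0.4 × 124620 + 0.6 × 61650 = 49848 + 36990 = 86838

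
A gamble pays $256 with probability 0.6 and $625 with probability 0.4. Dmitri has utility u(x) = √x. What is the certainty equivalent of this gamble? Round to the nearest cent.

$384.16

E[u] = 0.6·√256 + 0.4·√625 = 0.6·16 + 0.4·25 = 19.6
CE = (19.6)² = 384.16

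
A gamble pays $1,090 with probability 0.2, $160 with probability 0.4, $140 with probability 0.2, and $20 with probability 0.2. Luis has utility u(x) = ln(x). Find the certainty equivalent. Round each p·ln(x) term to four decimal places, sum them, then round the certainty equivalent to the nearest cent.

E[u] = 0.2·ln(1090) + 0.4·ln(160) + 0.2·ln(140) + 0.2·ln(20) = 1.3988 + 2.0301 + 0.9883 + 0.5991 = 5.0163
CE = e^5.0163 ≈ 150.85

$150.85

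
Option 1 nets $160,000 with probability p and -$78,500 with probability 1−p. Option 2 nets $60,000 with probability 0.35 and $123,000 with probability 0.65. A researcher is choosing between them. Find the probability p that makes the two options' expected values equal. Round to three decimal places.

EV(Option 2) = 0.35 × 60000 + 0.65 × 123000 = 21000 + 79950 = 100950
p·160000 + (1−p)·(-78500) = 100950
238500p − 78500 = 100950
p = (100950 + 78500) / 238500

p = 0.752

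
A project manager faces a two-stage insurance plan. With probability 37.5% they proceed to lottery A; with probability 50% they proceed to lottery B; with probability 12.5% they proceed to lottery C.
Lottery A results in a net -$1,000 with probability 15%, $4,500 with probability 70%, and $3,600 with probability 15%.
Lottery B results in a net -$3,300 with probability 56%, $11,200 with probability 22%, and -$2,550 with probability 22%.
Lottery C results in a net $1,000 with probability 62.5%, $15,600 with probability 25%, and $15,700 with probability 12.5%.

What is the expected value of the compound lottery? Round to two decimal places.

EV(A) = 0.15 × (-1000) + 0.7 × 4500 + 0.15 × 3600 = -150 + 3150 + 540 = 3540
EV(B) = 0.56 × (-3300) + 0.22 × 11200 + 0.22 × (-2550) = -1848 + 2464 − 561 = 55
EV(C) = 0.625 × 1000 + 0.25 × 15600 + 0.125 × 15700 = 625 + 3900 + 1962.5 = 6487.5
Overall = 0.375 × 3540 + 0.5 × 55 + 0.125 × 6487.5 = 1327.5 + 27.5 + 810.9375 = 2165.9375

$2,165.94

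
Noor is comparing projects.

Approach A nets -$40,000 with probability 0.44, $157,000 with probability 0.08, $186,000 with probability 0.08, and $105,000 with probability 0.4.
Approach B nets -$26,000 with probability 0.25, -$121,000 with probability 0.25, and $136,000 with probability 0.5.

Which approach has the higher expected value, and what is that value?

Approach A = 0.44 × (-40000) + 0.08 × 157000 + 0.08 × 186000 + 0.4 × 105000 = -17600 + 12560 + 14880 + 42000 = 51840
Approach B = 0.25 × (-26000) + 0.25 × (-121000) + 0.5 × 136000 = -6500 − 30250 + 68000 = 31250

Approach A ($51,840)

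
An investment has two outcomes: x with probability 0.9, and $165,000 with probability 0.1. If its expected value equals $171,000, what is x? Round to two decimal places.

0.9·x + 0.1·165000 = 171000
0.9·x = 171000 − 16500 = 154500
x = 154500 / 0.9 = 171666.6667

x = $171,666.67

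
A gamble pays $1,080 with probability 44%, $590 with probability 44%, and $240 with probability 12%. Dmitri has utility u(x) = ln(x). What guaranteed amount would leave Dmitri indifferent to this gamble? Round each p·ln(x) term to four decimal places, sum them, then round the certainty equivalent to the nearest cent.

$691.11

E[u] = 0.44·ln(1080) + 0.44·ln(590) + 0.12·ln(240) = 3.0733 + 2.8073 + 0.6577 = 6.5383
CE = e^6.5383 ≈ 691.11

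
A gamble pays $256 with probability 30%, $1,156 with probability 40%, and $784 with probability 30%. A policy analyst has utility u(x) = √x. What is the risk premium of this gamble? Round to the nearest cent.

E[u] = 0.3·√256 + 0.4·√1156 + 0.3·√784 = 0.3·16 + 0.4·34 + 0.3·28 = 26.8
CE = (26.8)² = 718.24
Risk premium = EV − CE = 774.4 − 718.24 = 56.16

$56.16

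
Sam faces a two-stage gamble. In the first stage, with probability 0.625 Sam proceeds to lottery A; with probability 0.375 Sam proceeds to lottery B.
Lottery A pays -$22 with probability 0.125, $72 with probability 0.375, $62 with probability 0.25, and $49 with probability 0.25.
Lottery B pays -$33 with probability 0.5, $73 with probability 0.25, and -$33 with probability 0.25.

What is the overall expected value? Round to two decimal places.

EV(A) = 0.125 × (-22) + 0.375 × 72 + 0.25 × 62 + 0.25 × 49 = -2.75 + 27 + 15.5 + 12.25 = 52
EV(B) = 0.5 × (-33) + 0.25 × 73 + 0.25 × (-33) = -16.5 + 18.25 − 8.25 = -6.5
Overall = 0.625 × 52 + 0.375 × (-6.5) = 32.5 − 2.4375 = 30.0625

$30.06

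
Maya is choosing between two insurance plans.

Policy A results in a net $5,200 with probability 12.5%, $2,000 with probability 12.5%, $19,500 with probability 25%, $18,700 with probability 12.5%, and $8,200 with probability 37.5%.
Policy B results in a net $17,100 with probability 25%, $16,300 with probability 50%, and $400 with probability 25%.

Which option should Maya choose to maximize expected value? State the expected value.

Policy B ($12,525)

Policy A = 0.125 × 5200 + 0.125 × 2000 + 0.25 × 19500 + 0.125 × 18700 + 0.375 × 8200 = 650 + 250 + 4875 + 2337.5 + 3075 = 11187.5
Policy B = 0.25 × 17100 + 0.5 × 16300 + 0.25 × 400 = 4275 + 8150 + 100 = 12525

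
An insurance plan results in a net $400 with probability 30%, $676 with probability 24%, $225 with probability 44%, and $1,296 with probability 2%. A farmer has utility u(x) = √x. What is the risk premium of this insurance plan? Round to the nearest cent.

$24.57

E[u] = 0.3·√400 + 0.24·√676 + 0.44·√225 + 0.02·√1296 = 0.3·20 + 0.24·26 + 0.44·15 + 0.02·36 = 19.56
CE = (19.56)² = 382.5936
Risk premium = EV − CE = 407.16 − 382.5936 = 24.5664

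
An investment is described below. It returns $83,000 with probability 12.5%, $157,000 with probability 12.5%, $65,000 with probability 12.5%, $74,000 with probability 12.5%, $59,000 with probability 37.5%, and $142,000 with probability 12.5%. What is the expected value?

EV = 0.125 × 83000 + 0.125 × 157000 + 0.125 × 65000 + 0.125 × 74000 + 0.375 × 59000 + 0.125 × 142000 = 10375 + 19625 + 8125 + 9250 + 22125 + 17750 = 87250

$87,250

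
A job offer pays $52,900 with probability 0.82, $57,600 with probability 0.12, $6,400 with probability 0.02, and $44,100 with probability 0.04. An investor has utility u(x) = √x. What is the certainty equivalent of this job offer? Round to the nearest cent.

E[u] = 0.82·√52900 + 0.12·√57600 + 0.02·√6400 + 0.04·√44100 = 0.82·230 + 0.12·240 + 0.02·80 + 0.04·210 = 227.4
CE = (227.4)² = 51710.76

$51,710.76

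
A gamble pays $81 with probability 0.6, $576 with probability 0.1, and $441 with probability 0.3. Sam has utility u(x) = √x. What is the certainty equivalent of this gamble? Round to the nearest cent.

E[u] = 0.6·√81 + 0.1·√576 + 0.3·√441 = 0.6·9 + 0.1·24 + 0.3·21 = 14.1
CE = (14.1)² = 198.81

$198.81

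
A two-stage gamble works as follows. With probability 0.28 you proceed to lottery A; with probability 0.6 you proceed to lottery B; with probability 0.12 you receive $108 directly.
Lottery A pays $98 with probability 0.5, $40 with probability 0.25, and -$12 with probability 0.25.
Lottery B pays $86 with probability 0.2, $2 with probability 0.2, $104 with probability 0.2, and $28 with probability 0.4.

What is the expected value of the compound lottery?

EV(A) = 0.5 × 98 + 0.25 × 40 + 0.25 × (-12) = 49 + 10 − 3 = 56
EV(B) = 0.2 × 86 + 0.2 × 2 + 0.2 × 104 + 0.4 × 28 = 17.2 + 0.4 + 20.8 + 11.2 = 49.6
Branch C: 108 (certain)
Overall = 0.28 × 56 + 0.6 × 49.6 + 0.12 × 108 = 15.68 + 29.76 + 12.96 = 58.4

$58.40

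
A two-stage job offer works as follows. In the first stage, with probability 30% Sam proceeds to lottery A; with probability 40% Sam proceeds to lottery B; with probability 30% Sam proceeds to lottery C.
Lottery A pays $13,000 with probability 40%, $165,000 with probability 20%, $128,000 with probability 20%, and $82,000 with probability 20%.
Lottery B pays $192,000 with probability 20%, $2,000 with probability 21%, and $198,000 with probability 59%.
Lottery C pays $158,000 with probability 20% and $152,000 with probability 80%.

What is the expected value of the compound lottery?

EV(A) = 0.4 × 13000 + 0.2 × 165000 + 0.2 × 128000 + 0.2 × 82000 = 5200 + 33000 + 25600 + 16400 = 80200
EV(B) = 0.2 × 192000 + 0.21 × 2000 + 0.59 × 198000 = 38400 + 420 + 116820 = 155640
EV(C) = 0.2 × 158000 + 0.8 × 152000 = 31600 + 121600 = 153200
Overall = 0.3 × 80200 + 0.4 × 155640 + 0.3 × 153200 = 24060 + 62256 + 45960 = 132276

$132,276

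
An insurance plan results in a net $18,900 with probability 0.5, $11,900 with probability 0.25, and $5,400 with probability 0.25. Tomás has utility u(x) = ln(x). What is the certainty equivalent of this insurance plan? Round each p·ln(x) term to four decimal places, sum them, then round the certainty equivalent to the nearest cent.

$12,309.17

E[u] = 0.5·ln(18900) + 0.25·ln(11900) + 0.25·ln(5400) = 4.9235 + 2.3461 + 2.1485 = 9.4181
CE = e^9.4181 ≈ 12309.17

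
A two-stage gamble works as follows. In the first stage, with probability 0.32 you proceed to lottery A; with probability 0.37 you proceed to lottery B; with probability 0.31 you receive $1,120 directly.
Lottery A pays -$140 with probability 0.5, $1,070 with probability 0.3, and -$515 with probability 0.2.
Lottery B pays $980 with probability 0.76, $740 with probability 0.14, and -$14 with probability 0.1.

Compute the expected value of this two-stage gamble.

$707.95

EV(A) = 0.5 × (-140) + 0.3 × 1070 + 0.2 × (-515) = -70 + 321 − 103 = 148
EV(B) = 0.76 × 980 + 0.14 × 740 + 0.1 × (-14) = 744.8 + 103.6 − 1.4 = 847
Branch C: 1120 (certain)
Overall = 0.32 × 148 + 0.37 × 847 + 0.31 × 1120 = 47.36 + 313.39 + 347.2 = 707.95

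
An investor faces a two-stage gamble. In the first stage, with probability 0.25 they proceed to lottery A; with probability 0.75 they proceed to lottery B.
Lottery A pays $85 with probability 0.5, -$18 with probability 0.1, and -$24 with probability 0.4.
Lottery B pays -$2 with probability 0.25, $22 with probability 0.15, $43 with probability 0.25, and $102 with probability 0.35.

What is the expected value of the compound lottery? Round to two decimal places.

EV(A) = 0.5 × 85 + 0.1 × (-18) + 0.4 × (-24) = 42.5 − 1.8 − 9.6 = 31.1
EV(B) = 0.25 × (-2) + 0.15 × 22 + 0.25 × 43 + 0.35 × 102 = -0.5 + 3.3 + 10.75 + 35.7 = 49.25
Overall = 0.25 × 31.1 + 0.75 × 49.25 = 7.775 + 36.9375 = 44.7125

$44.71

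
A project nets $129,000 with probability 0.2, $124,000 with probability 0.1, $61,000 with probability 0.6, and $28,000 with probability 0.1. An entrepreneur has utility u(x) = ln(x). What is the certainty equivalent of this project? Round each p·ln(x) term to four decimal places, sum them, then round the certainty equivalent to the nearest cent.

$70,368.43

E[u] = 0.2·ln(129000) + 0.1·ln(124000) + 0.6·ln(61000) + 0.1·ln(28000) = 2.3535 + 1.1728 + 6.6112 + 1.0240 = 11.1615
CE = e^11.1615 ≈ 70368.43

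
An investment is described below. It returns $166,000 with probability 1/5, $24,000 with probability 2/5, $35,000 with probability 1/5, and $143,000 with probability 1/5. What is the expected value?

EV = 1/5 × 166000 + 2/5 × 24000 + 1/5 × 35000 + 1/5 × 143000 = 33200 + 9600 + 7000 + 28600 = 78400

$78,400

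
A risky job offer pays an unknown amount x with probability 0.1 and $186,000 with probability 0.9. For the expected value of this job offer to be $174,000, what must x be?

0.1·x + 0.9·186000 = 174000
0.1·x = 174000 − 167400 = 6600
x = 6600 / 0.1 = 66000

x = $66,000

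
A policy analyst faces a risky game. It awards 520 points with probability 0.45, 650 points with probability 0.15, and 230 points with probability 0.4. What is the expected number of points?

EV = 0.45 × 520 + 0.15 × 650 + 0.4 × 230 = 234 + 97.5 + 92 = 423.5

423.5 points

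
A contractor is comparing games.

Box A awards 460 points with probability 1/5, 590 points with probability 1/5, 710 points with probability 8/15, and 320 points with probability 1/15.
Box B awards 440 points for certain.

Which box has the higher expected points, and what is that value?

Box A = 1/5 × 460 + 1/5 × 590 + 8/15 × 710 + 1/15 × 320 = 92 + 118 + 378.6667 + 21.3333 = 610
Box B: 440 (certain)

Box A (610 points)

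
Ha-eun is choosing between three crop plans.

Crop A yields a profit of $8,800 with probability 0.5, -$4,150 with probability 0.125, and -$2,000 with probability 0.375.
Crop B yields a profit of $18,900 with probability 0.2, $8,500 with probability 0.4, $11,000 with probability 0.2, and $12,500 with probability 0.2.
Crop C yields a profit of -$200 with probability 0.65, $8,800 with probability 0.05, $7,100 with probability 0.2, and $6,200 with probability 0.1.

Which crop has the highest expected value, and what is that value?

Crop B ($11,880)

Crop A = 0.5 × 8800 + 0.125 × (-4150) + 0.375 × (-2000) = 4400 − 518.75 − 750 = 3131.25
Crop B = 0.2 × 18900 + 0.4 × 8500 + 0.2 × 11000 + 0.2 × 12500 = 3780 + 3400 + 2200 + 2500 = 11880
Crop C = 0.65 × (-200) + 0.05 × 8800 + 0.2 × 7100 + 0.1 × 6200 = -130 + 440 + 1420 + 620 = 2350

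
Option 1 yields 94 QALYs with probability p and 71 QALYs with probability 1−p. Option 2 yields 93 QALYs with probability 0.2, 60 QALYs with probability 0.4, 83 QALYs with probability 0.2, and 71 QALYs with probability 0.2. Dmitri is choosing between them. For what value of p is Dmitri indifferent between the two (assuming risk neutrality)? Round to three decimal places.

EV(Option 2) = 0.2 × 93 + 0.4 × 60 + 0.2 × 83 + 0.2 × 71 = 18.6 + 24 + 16.6 + 14.2 = 73.4
p·94 + (1−p)·71 = 73.4
23p + 71 = 73.4
p = (73.4 − 71) / 23

p = 0.104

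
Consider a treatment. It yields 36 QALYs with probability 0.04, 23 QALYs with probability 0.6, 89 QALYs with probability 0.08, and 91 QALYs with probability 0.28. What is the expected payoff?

EV = 0.04 × 36 + 0.6 × 23 + 0.08 × 89 + 0.28 × 91 = 1.44 + 13.8 + 7.12 + 25.48 = 47.84

47.84 QALYs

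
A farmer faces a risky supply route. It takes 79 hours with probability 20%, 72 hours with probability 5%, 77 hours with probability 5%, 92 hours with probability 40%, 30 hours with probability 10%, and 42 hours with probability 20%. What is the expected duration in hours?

71.45 hours

EV = 0.2 × 79 + 0.05 × 72 + 0.05 × 77 + 0.4 × 92 + 0.1 × 30 + 0.2 × 42 = 15.8 + 3.6 + 3.85 + 36.8 + 3 + 8.4 = 71.45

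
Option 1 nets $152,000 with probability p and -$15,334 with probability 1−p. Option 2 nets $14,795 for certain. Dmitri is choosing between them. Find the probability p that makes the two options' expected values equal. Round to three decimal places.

p·152000 + (1−p)·(-15334) = 14795
167334p − 15334 = 14795
p = (14795 + 15334) / 167334

p = 0.180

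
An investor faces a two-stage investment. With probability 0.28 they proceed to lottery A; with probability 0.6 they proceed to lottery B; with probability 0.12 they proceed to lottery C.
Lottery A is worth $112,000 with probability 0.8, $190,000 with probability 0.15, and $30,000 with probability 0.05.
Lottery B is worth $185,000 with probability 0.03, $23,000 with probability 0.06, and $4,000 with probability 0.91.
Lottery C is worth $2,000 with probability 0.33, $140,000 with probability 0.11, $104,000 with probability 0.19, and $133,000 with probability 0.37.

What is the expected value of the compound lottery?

$50,033.60

EV(A) = 0.8 × 112000 + 0.15 × 190000 + 0.05 × 30000 = 89600 + 28500 + 1500 = 119600
EV(B) = 0.03 × 185000 + 0.06 × 23000 + 0.91 × 4000 = 5550 + 1380 + 3640 = 10570
EV(C) = 0.33 × 2000 + 0.11 × 140000 + 0.19 × 104000 + 0.37 × 133000 = 660 + 15400 + 19760 + 49210 = 85030
Overall = 0.28 × 119600 + 0.6 × 10570 + 0.12 × 85030 = 33488 + 6342 + 10203.6 = 50033.6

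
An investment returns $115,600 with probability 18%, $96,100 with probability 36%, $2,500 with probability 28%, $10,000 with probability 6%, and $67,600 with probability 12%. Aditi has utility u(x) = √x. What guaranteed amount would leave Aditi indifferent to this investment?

E[u] = 0.18·√115600 + 0.36·√96100 + 0.28·√2500 + 0.06·√10000 + 0.12·√67600 = 0.18·340 + 0.36·310 + 0.28·50 + 0.06·100 + 0.12·260 = 224
CE = (224)² = 50176

$50,176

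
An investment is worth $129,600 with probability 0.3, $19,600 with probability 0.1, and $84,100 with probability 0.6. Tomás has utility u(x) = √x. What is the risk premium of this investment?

$3,684

E[u] = 0.3·√129600 + 0.1·√19600 + 0.6·√84100 = 0.3·360 + 0.1·140 + 0.6·290 = 296
CE = (296)² = 87616
Risk premium = EV − CE = 91300 − 87616 = 3684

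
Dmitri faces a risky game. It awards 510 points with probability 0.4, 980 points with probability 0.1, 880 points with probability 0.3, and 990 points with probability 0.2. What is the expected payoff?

EV = 0.4 × 510 + 0.1 × 980 + 0.3 × 880 + 0.2 × 990 = 204 + 98 + 264 + 198 = 764

764 points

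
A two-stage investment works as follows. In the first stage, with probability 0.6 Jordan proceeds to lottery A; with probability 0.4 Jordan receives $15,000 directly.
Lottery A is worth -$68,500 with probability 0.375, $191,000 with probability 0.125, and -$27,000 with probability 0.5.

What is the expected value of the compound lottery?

-$3,187.50

EV(A) = 0.375 × (-68500) + 0.125 × 191000 + 0.5 × (-27000) = -25687.5 + 23875 − 13500 = -15312.5
Branch B: 15000 (certain)
Overall = 0.6 × (-15312.5) + 0.4 × 15000 = -9187.5 + 6000 = -3187.5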